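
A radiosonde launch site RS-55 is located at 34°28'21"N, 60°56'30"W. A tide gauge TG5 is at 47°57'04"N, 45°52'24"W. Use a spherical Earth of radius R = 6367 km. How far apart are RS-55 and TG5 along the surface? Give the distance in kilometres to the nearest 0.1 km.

1949.9 km

RS-55: φ = +34.47250°, λ = -60.94167°
TG5: φ = +47.95111°, λ = -45.87333°
Δφ = 13.4786°,  Δλ = 15.0683°
a = sin²(Δφ/2) + cos φ₁ cos φ₂ sin²(Δλ/2) = 0.023264
c = 2·arcsin(√a) = 0.306246 rad = 17.5466°
d = R·c = 6367 × 0.306246 = 1949.9 km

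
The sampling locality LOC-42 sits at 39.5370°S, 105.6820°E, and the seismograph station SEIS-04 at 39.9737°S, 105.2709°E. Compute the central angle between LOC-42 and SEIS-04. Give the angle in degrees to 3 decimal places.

0.539°

Δφ = -0.4367°,  Δλ = -0.4111°
a = sin²(Δφ/2) + cos φ₁ cos φ₂ sin²(Δλ/2) = 0.000022
c = 2·arcsin(√a) = 0.009408 rad = 0.5391°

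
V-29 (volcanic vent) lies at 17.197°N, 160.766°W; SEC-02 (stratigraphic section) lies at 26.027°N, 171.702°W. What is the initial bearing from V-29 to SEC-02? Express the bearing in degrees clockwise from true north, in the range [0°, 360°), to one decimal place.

312.9°

Δλ = -10.9360°
y = sin Δλ · cos φ₂ = -0.170473
x = cos φ₁ sin φ₂ − sin φ₁ cos φ₂ cos Δλ = 0.158328
θ = atan2(y, x) = -47.1154° → 312.8846° (mod 360°)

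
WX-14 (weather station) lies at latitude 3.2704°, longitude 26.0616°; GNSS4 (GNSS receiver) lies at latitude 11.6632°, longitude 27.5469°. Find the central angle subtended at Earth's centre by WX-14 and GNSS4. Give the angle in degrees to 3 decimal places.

8.521°

Δφ = 8.3928°,  Δλ = 1.4853°
a = sin²(Δφ/2) + cos φ₁ cos φ₂ sin²(Δλ/2) = 0.005519
c = 2·arcsin(√a) = 0.148716 rad = 8.5208°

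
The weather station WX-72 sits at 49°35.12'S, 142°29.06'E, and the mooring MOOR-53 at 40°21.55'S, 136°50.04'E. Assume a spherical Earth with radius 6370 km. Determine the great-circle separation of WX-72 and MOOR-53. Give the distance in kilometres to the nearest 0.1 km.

WX-72: φ = -49.58533°, λ = +142.48433°
MOOR-53: φ = -40.35917°, λ = +136.83400°
Δφ = 9.2262°,  Δλ = -5.6503°
a = sin²(Δφ/2) + cos φ₁ cos φ₂ sin²(Δλ/2) = 0.007669
c = 2·arcsin(√a) = 0.175365 rad = 10.0477°
d = R·c = 6370 × 0.175365 = 1117.1 km

1117.1 km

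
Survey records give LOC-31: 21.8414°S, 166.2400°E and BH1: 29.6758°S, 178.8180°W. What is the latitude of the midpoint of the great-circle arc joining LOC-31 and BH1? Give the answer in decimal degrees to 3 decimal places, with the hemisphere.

Bx = cos φ₂ cos Δλ = 0.839463,  By = cos φ₂ sin Δλ = 0.224023
φₘ = atan2(sin φ₁ + sin φ₂, √((cos φ₁ + Bx)² + By²)) = -25.95008°
λₘ = λ₁ + atan2(By, cos φ₁ + Bx) = 173.46274°

25.950°S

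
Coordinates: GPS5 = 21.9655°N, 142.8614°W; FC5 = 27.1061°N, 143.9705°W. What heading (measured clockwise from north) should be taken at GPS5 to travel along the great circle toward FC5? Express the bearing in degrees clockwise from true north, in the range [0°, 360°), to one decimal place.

Δλ = -1.1091°
y = sin Δλ · cos φ₂ = -0.017230
x = cos φ₁ sin φ₂ − sin φ₁ cos φ₂ cos Δλ = 0.089662
θ = atan2(y, x) = -10.8778° → 349.1222° (mod 360°)

349.1°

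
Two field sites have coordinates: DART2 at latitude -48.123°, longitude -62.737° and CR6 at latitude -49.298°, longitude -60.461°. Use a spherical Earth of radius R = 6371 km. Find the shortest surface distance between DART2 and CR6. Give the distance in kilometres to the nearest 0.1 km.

Δφ = -1.1750°,  Δλ = 2.2760°
a = sin²(Δφ/2) + cos φ₁ cos φ₂ sin²(Δλ/2) = 0.000277
c = 2·arcsin(√a) = 0.033279 rad = 1.9067°
d = R·c = 6371 × 0.033279 = 212.0 km

212.0 km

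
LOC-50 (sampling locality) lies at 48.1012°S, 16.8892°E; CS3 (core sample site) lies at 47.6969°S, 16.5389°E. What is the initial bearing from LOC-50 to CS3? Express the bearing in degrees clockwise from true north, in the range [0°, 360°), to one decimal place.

329.7°

Δλ = -0.3503°
y = sin Δλ · cos φ₂ = -0.004115
x = cos φ₁ sin φ₂ − sin φ₁ cos φ₂ cos Δλ = 0.007047
θ = atan2(y, x) = -30.2821° → 329.7179° (mod 360°)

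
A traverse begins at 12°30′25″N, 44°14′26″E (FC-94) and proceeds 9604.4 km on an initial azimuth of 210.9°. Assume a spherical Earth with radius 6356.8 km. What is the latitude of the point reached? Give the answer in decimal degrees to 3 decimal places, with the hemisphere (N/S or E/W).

55.410°S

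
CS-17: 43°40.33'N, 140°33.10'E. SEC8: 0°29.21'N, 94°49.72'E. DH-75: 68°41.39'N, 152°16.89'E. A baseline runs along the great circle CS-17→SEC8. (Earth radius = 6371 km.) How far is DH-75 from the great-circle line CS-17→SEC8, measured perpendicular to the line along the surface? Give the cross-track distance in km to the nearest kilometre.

2046 km

CS-17: φ = +43.67217°, λ = +140.55167°
SEC8: φ = +0.48683°, λ = +94.82867°
DH-75: φ = +68.68983°, λ = +152.28150°
δ₁₃ = central angle CS-17→DH-75 = 0.449446 rad  (haversine)
θ₁₃ = bearing CS-17→DH-75 = 9.791°,  θ₁₂ = bearing CS-17→SEC8 = 236.387°
dₓₜ = R·arcsin(sin δ₁₃ · sin(θ₁₃ − θ₁₂)) = 6371·arcsin(0.43447·sin(-226.596°)) = 2045.994 km
|dₓₜ| = 2045.994 km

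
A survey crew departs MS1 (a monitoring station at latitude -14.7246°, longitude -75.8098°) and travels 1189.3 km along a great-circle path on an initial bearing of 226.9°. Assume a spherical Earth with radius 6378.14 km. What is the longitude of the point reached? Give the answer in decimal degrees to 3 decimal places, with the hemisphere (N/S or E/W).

84.196°W

δ = d/R = 1189.3/6378.14 = 0.186465 rad
φ₂ = arcsin(sin φ₁ cos δ + cos φ₁ sin δ cos θ)
   = arcsin(-0.25417·0.98267 + 0.96716·0.18539·-0.68327) = -21.85611°
λ₂ = λ₁ + atan2(sin θ sin δ cos φ₁, cos δ − sin φ₁ sin φ₂) = -84.19603°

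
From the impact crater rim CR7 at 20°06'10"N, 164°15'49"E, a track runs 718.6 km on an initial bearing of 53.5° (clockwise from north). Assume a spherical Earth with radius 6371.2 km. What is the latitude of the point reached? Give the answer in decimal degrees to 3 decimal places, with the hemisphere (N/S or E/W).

23.853°N

CR7: φ = +20.10278°, λ = +164.26361°
δ = d/R = 718.6/6371.2 = 0.112789 rad
φ₂ = arcsin(sin φ₁ cos δ + cos φ₁ sin δ cos θ)
   = arcsin(0.34371·0.99365 + 0.93908·0.11255·0.59482) = 23.85290°
λ₂ = λ₁ + atan2(sin θ sin δ cos φ₁, cos δ − sin φ₁ sin φ₂) = 169.94078°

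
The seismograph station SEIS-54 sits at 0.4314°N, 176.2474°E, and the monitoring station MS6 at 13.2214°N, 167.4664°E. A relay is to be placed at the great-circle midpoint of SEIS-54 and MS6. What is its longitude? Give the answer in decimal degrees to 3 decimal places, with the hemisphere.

171.916°E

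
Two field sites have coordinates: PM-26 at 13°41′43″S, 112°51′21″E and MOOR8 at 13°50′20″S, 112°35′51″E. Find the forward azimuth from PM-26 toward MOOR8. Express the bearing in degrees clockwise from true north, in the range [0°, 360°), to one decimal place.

240.2°

PM-26: φ = -13.69528°, λ = +112.85583°
MOOR8: φ = -13.83889°, λ = +112.59750°
Δλ = -0.2583°
y = sin Δλ · cos φ₂ = -0.004378
x = cos φ₁ sin φ₂ − sin φ₁ cos φ₂ cos Δλ = -0.002509
θ = atan2(y, x) = -119.8157° → 240.1843° (mod 360°)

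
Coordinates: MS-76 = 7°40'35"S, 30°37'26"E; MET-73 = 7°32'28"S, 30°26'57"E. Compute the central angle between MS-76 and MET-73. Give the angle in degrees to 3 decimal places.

0.220°

MS-76: φ = -7.67639°, λ = +30.62389°
MET-73: φ = -7.54111°, λ = +30.44917°
Δφ = 0.1353°,  Δλ = -0.1747°
a = sin²(Δφ/2) + cos φ₁ cos φ₂ sin²(Δλ/2) = 0.000004
c = 2·arcsin(√a) = 0.003835 rad = 0.2198°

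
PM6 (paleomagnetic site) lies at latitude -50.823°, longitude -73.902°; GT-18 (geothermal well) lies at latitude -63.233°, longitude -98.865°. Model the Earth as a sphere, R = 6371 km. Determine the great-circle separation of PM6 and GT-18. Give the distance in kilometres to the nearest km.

Δφ = -12.4100°,  Δλ = -24.9630°
a = sin²(Δφ/2) + cos φ₁ cos φ₂ sin²(Δλ/2) = 0.024972
c = 2·arcsin(√a) = 0.317379 rad = 18.1845°
d = R·c = 6371 × 0.317379 = 2022.0 km

2022 km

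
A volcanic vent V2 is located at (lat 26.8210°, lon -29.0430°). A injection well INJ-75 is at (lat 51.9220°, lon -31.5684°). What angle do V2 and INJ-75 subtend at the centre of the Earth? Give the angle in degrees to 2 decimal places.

Δφ = 25.1010°,  Δλ = -2.5254°
a = sin²(Δφ/2) + cos φ₁ cos φ₂ sin²(Δλ/2) = 0.047487
c = 2·arcsin(√a) = 0.439353 rad = 25.1731°

25.17°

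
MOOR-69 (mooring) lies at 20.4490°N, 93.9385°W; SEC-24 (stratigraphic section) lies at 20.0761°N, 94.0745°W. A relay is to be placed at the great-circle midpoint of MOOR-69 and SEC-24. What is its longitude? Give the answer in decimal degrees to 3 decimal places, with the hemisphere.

94.007°W

Bx = cos φ₂ cos Δλ = 0.939235,  By = cos φ₂ sin Δλ = -0.002229
φₘ = atan2(sin φ₁ + sin φ₂, √((cos φ₁ + Bx)² + By²)) = 20.26256°
λₘ = λ₁ + atan2(By, cos φ₁ + Bx) = -94.00658°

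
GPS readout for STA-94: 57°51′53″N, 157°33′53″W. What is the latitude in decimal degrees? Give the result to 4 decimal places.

57.8647°N

57° + 51′/60 + 53″/3600 = 57 + 0.85000 + 0.01472 = 57.8647°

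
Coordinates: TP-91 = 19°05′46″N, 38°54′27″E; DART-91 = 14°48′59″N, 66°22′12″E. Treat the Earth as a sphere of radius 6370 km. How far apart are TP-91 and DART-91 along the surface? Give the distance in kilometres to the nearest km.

2956 km

TP-91: φ = +19.09611°, λ = +38.90750°
DART-91: φ = +14.81639°, λ = +66.37000°
Δφ = -4.2797°,  Δλ = 27.4625°
a = sin²(Δφ/2) + cos φ₁ cos φ₂ sin²(Δλ/2) = 0.052867
c = 2·arcsin(√a) = 0.464008 rad = 26.5857°
d = R·c = 6370 × 0.464008 = 2955.7 km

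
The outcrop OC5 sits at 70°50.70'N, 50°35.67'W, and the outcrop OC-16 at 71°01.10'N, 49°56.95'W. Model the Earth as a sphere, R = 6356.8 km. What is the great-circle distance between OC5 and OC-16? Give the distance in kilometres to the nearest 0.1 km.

OC5: φ = +70.84500°, λ = -50.59450°
OC-16: φ = +71.01833°, λ = -49.94917°
Δφ = 0.1733°,  Δλ = 0.6453°
a = sin²(Δφ/2) + cos φ₁ cos φ₂ sin²(Δλ/2) = 0.000006
c = 2·arcsin(√a) = 0.004764 rad = 0.2729°
d = R·c = 6356.8 × 0.004764 = 30.3 km

30.3 km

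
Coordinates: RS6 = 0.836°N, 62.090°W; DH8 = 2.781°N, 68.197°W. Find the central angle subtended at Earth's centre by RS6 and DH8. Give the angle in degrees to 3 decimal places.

Δφ = 1.9450°,  Δλ = -6.1070°
a = sin²(Δφ/2) + cos φ₁ cos φ₂ sin²(Δλ/2) = 0.003122
c = 2·arcsin(√a) = 0.111807 rad = 6.4061°

6.406°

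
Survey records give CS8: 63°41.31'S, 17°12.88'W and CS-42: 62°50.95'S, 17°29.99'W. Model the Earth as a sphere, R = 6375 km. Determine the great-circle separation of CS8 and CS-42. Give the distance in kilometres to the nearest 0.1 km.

94.5 km

CS8: φ = -63.68850°, λ = -17.21467°
CS-42: φ = -62.84917°, λ = -17.49983°
Δφ = 0.8393°,  Δλ = -0.2852°
a = sin²(Δφ/2) + cos φ₁ cos φ₂ sin²(Δλ/2) = 0.000055
c = 2·arcsin(√a) = 0.014819 rad = 0.8491°
d = R·c = 6375 × 0.014819 = 94.5 km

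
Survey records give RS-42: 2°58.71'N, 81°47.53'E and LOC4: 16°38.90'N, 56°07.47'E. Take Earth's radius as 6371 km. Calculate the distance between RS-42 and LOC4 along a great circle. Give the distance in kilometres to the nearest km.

3190 km

RS-42: φ = +2.97850°, λ = +81.79217°
LOC4: φ = +16.64833°, λ = +56.12450°
Δφ = 13.6698°,  Δλ = -25.6677°
a = sin²(Δφ/2) + cos φ₁ cos φ₂ sin²(Δλ/2) = 0.061370
c = 2·arcsin(√a) = 0.500673 rad = 28.6865°
d = R·c = 6371 × 0.500673 = 3189.8 km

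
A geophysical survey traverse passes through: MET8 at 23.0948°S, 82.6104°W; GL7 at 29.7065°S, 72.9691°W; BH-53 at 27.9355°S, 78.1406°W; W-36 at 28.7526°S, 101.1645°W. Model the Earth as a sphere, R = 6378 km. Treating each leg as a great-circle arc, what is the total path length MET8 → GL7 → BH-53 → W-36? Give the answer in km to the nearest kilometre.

4005 km

MET8→GL7: c = 0.189681 rad, d = 1209.79 km
GL7→BH-53: c = 0.084894 rad, d = 541.45 km
BH-53→W-36: c = 0.353406 rad, d = 2254.03 km
Total = 1209.79 + 541.45 + 2254.03 = 4005.27 km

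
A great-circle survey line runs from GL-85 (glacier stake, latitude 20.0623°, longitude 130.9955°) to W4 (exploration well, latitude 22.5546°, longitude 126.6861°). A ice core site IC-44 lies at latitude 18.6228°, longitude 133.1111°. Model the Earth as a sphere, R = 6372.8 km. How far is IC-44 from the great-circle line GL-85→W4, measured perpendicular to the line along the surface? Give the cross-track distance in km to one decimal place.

13.6 km

δ₁₃ = central angle GL-85→IC-44 = 0.042953 rad  (haversine)
θ₁₃ = bearing GL-85→IC-44 = 125.442°,  θ₁₂ = bearing GL-85→W4 = 302.600°
dₓₜ = R·arcsin(sin δ₁₃ · sin(θ₁₃ − θ₁₂)) = 6372.8·arcsin(0.04294·sin(-177.158°)) = -13.566 km
|dₓₜ| = 13.566 km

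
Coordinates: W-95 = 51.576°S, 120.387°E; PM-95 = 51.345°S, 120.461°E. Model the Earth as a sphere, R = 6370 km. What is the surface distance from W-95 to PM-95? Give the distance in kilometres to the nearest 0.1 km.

26.2 km

Δφ = 0.2310°,  Δλ = 0.0740°
a = sin²(Δφ/2) + cos φ₁ cos φ₂ sin²(Δλ/2) = 0.000004
c = 2·arcsin(√a) = 0.004111 rad = 0.2356°
d = R·c = 6370 × 0.004111 = 26.2 km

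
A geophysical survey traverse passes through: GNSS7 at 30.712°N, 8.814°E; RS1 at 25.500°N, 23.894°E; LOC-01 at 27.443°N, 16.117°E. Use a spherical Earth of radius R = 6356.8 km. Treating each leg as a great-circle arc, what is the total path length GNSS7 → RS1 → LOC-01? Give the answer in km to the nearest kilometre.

2385 km

GNSS7→RS1: c = 0.249067 rad, d = 1583.27 km
RS1→LOC-01: c = 0.126119 rad, d = 801.72 km
Total = 1583.27 + 801.72 = 2384.98 km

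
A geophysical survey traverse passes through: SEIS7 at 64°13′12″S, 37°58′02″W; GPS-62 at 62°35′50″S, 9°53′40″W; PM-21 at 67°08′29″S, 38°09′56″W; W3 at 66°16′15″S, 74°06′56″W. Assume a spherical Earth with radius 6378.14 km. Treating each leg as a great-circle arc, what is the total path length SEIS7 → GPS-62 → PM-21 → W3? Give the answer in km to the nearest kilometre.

4376 km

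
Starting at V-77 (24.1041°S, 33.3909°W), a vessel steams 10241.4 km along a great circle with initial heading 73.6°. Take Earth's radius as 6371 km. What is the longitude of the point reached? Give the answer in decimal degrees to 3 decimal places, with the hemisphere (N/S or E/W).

51.736°E

δ = d/R = 10241.4/6371 = 1.607503 rad
φ₂ = arcsin(sin φ₁ cos δ + cos φ₁ sin δ cos θ)
   = arcsin(-0.40840·-0.03670 + 0.91280·0.99933·0.28234) = 15.81526°
λ₂ = λ₁ + atan2(sin θ sin δ cos φ₁, cos δ − sin φ₁ sin φ₂) = 51.73614°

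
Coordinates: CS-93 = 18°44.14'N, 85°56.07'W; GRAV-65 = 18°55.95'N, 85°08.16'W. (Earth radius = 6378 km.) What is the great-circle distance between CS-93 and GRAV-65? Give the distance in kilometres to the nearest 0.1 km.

CS-93: φ = +18.73567°, λ = -85.93450°
GRAV-65: φ = +18.93250°, λ = -85.13600°
Δφ = 0.1968°,  Δλ = 0.7985°
a = sin²(Δφ/2) + cos φ₁ cos φ₂ sin²(Δλ/2) = 0.000046
c = 2·arcsin(√a) = 0.013630 rad = 0.7810°
d = R·c = 6378 × 0.013630 = 86.9 km

86.9 km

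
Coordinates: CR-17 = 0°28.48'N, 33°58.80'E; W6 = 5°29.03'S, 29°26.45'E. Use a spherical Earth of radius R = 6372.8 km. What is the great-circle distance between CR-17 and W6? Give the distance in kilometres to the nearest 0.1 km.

832.7 km

CR-17: φ = +0.47467°, λ = +33.98000°
W6: φ = -5.48383°, λ = +29.44083°
Δφ = -5.9585°,  Δλ = -4.5392°
a = sin²(Δφ/2) + cos φ₁ cos φ₂ sin²(Δλ/2) = 0.004262
c = 2·arcsin(√a) = 0.130666 rad = 7.4866°
d = R·c = 6372.8 × 0.130666 = 832.7 km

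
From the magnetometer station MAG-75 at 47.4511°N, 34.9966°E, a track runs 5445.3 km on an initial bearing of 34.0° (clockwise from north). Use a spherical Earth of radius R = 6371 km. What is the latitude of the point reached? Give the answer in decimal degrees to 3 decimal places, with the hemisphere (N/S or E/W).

65.028°N

δ = d/R = 5445.3/6371 = 0.854701 rad
φ₂ = arcsin(sin φ₁ cos δ + cos φ₁ sin δ cos θ)
   = arcsin(0.73670·0.65644 + 0.67622·0.75437·0.82904) = 65.02791°
λ₂ = λ₁ + atan2(sin θ sin δ cos φ₁, cos δ − sin φ₁ sin φ₂) = 127.28211°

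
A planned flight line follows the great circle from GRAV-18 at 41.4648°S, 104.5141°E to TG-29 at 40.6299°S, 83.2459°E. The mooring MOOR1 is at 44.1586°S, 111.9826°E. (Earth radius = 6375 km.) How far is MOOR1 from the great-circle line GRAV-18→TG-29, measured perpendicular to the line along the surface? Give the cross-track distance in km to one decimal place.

367.0 km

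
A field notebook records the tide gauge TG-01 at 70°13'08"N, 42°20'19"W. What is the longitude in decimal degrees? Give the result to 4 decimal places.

42.3386°W

42° + 20′/60 + 19″/3600 = 42 + 0.33333 + 0.00528 = 42.3386°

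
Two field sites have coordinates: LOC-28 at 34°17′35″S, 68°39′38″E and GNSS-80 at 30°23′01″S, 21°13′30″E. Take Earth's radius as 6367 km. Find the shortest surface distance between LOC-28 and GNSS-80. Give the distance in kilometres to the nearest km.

LOC-28: φ = -34.29306°, λ = +68.66056°
GNSS-80: φ = -30.38361°, λ = +21.22500°
Δφ = 3.9094°,  Δλ = -47.4356°
a = sin²(Δφ/2) + cos φ₁ cos φ₂ sin²(Δλ/2) = 0.116471
c = 2·arcsin(√a) = 0.696555 rad = 39.9097°
d = R·c = 6367 × 0.696555 = 4435.0 km

4435 km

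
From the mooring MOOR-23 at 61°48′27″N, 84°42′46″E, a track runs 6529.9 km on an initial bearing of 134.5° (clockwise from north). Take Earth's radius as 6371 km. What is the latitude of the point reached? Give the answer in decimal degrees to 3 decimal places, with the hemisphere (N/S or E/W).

10.052°N

MOOR-23: φ = +61.80750°, λ = +84.71278°
δ = d/R = 6529.9/6371 = 1.024941 rad
φ₂ = arcsin(sin φ₁ cos δ + cos φ₁ sin δ cos θ)
   = arcsin(0.88137·0.51915 + 0.47244·0.85468·-0.70091) = 10.05218°
λ₂ = λ₁ + atan2(sin θ sin δ cos φ₁, cos δ − sin φ₁ sin φ₂) = 122.96375°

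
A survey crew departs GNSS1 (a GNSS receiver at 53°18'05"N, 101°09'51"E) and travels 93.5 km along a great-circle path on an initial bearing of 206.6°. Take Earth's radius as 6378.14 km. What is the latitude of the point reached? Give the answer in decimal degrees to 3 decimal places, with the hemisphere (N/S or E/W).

GNSS1: φ = +53.30139°, λ = +101.16417°
δ = d/R = 93.5/6378.14 = 0.014659 rad
φ₂ = arcsin(sin φ₁ cos δ + cos φ₁ sin δ cos θ)
   = arcsin(0.80179·0.99989 + 0.59761·0.01466·-0.89415) = 52.54874°
λ₂ = λ₁ + atan2(sin θ sin δ cos φ₁, cos δ − sin φ₁ sin φ₂) = 100.54571°

52.549°N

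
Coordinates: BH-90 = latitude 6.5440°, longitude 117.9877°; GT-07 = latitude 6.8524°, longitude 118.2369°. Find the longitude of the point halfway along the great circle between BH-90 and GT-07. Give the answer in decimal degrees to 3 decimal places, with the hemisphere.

Bx = cos φ₂ cos Δλ = 0.992847,  By = cos φ₂ sin Δλ = 0.004318
φₘ = atan2(sin φ₁ + sin φ₂, √((cos φ₁ + Bx)² + By²)) = 6.69822°
λₘ = λ₁ + atan2(By, cos φ₁ + Bx) = 118.11226°

118.112°E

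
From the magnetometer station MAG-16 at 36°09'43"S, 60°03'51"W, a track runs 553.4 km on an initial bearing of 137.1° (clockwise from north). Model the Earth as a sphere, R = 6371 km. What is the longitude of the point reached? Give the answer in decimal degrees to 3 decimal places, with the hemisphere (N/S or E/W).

55.660°W

MAG-16: φ = -36.16194°, λ = -60.06417°
δ = d/R = 553.4/6371 = 0.086862 rad
φ₂ = arcsin(sin φ₁ cos δ + cos φ₁ sin δ cos θ)
   = arcsin(-0.59007·0.99623 + 0.80735·0.08675·-0.73254) = -39.72865°
λ₂ = λ₁ + atan2(sin θ sin δ cos φ₁, cos δ − sin φ₁ sin φ₂) = -55.66031°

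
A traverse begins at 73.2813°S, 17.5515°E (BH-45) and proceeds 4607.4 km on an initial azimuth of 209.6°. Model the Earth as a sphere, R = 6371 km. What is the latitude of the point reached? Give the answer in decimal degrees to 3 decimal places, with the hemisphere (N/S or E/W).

δ = d/R = 4607.4/6371 = 0.723183 rad
φ₂ = arcsin(sin φ₁ cos δ + cos φ₁ sin δ cos θ)
   = arcsin(-0.95773·0.74970 + 0.28767·0.66177·-0.86949) = -62.07262°
λ₂ = λ₁ + atan2(sin θ sin δ cos φ₁, cos δ − sin φ₁ sin φ₂) = -118.18715°

62.073°S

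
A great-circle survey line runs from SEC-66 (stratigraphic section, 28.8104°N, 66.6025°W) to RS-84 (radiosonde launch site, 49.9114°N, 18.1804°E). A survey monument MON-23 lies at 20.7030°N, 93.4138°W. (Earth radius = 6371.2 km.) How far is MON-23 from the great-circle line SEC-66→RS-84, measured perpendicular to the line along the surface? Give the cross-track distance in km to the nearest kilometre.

δ₁₃ = central angle SEC-66→MON-23 = 0.446667 rad  (haversine)
θ₁₃ = bearing SEC-66→MON-23 = 257.626°,  θ₁₂ = bearing SEC-66→RS-84 = 44.963°
dₓₜ = R·arcsin(sin δ₁₃ · sin(θ₁₃ − θ₁₂)) = 6371.2·arcsin(0.43196·sin(212.663°)) = -1499.094 km
|dₓₜ| = 1499.094 km

1499 km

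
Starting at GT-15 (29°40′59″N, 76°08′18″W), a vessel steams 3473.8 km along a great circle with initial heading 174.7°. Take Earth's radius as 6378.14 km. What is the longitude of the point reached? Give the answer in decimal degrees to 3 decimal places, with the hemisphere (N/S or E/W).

GT-15: φ = +29.68306°, λ = -76.13833°
δ = d/R = 3473.8/6378.14 = 0.544642 rad
φ₂ = arcsin(sin φ₁ cos δ + cos φ₁ sin δ cos θ)
   = arcsin(0.49520·0.85531 + 0.86878·0.51811·-0.99572) = -1.41231°
λ₂ = λ₁ + atan2(sin θ sin δ cos φ₁, cos δ − sin φ₁ sin φ₂) = -73.39437°

73.394°W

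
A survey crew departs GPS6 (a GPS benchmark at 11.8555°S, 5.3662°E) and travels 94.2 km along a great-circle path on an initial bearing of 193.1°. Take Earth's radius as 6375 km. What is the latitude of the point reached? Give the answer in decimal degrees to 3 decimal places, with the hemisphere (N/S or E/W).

12.680°S

δ = d/R = 94.2/6375 = 0.014776 rad
φ₂ = arcsin(sin φ₁ cos δ + cos φ₁ sin δ cos θ)
   = arcsin(-0.20544·0.99989 + 0.97867·0.01478·-0.97398) = -12.68003°
λ₂ = λ₁ + atan2(sin θ sin δ cos φ₁, cos δ − sin φ₁ sin φ₂) = 5.16952°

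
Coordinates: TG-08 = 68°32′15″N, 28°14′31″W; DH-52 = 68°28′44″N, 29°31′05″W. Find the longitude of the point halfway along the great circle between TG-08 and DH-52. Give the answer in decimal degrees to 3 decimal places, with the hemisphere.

TG-08: φ = +68.53750°, λ = -28.24194°
DH-52: φ = +68.47889°, λ = -29.51806°
Bx = cos φ₂ cos Δλ = 0.366753,  By = cos φ₂ sin Δλ = -0.008170
φₘ = atan2(sin φ₁ + sin φ₂, √((cos φ₁ + Bx)² + By²)) = 68.50941°
λₘ = λ₁ + atan2(By, cos φ₁ + Bx) = -28.88083°

28.881°W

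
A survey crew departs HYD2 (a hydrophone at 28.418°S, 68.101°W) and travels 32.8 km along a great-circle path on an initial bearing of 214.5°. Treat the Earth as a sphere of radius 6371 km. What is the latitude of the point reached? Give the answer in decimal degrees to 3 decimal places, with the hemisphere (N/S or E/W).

δ = d/R = 32.8/6371 = 0.005148 rad
φ₂ = arcsin(sin φ₁ cos δ + cos φ₁ sin δ cos θ)
   = arcsin(-0.47590·0.99999 + 0.87950·0.00515·-0.82413) = -28.66097°
λ₂ = λ₁ + atan2(sin θ sin δ cos φ₁, cos δ − sin φ₁ sin φ₂) = -68.29141°

28.661°S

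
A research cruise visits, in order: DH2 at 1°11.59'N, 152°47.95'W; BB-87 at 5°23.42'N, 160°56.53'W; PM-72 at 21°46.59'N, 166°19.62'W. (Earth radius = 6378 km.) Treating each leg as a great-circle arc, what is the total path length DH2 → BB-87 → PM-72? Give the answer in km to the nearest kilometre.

DH2: φ = +1.19317°, λ = -152.79917°
BB-87: φ = +5.39033°, λ = -160.94217°
PM-72: φ = +21.77650°, λ = -166.32700°
DH2→BB-87: c = 0.159653 rad, d = 1018.27 km
BB-87→PM-72: c = 0.300117 rad, d = 1914.14 km
Total = 1018.27 + 1914.14 = 2932.41 km

2932 km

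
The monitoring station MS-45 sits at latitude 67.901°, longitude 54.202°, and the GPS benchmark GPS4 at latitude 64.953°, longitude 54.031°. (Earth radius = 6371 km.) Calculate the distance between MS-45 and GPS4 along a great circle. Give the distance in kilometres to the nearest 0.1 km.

Δφ = -2.9480°,  Δλ = -0.1710°
a = sin²(Δφ/2) + cos φ₁ cos φ₂ sin²(Δλ/2) = 0.000662
c = 2·arcsin(√a) = 0.051466 rad = 2.9488°
d = R·c = 6371 × 0.051466 = 327.9 km

327.9 km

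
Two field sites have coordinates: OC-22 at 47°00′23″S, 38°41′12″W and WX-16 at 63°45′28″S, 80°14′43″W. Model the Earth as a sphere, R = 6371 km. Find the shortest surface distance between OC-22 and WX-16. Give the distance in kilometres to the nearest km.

OC-22: φ = -47.00639°, λ = -38.68667°
WX-16: φ = -63.75778°, λ = -80.24528°
Δφ = -16.7514°,  Δλ = -41.5586°
a = sin²(Δφ/2) + cos φ₁ cos φ₂ sin²(Δλ/2) = 0.059168
c = 2·arcsin(√a) = 0.491418 rad = 28.1562°
d = R·c = 6371 × 0.491418 = 3130.8 km

3131 km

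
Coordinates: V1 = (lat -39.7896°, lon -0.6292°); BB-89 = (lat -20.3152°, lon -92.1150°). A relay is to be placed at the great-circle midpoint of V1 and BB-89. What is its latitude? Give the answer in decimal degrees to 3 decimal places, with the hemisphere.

Bx = cos φ₂ cos Δλ = -0.024316,  By = cos φ₂ sin Δλ = -0.937482
φₘ = atan2(sin φ₁ + sin φ₂, √((cos φ₁ + Bx)² + By²)) = -39.51480°
λₘ = λ₁ + atan2(By, cos φ₁ + Bx) = -52.19001°

39.515°S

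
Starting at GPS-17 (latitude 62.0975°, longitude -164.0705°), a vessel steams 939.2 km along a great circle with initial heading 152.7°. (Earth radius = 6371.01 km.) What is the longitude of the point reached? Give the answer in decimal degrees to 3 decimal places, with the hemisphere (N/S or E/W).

δ = d/R = 939.2/6371.01 = 0.147418 rad
φ₂ = arcsin(sin φ₁ cos δ + cos φ₁ sin δ cos θ)
   = arcsin(0.88375·0.98915 + 0.46797·0.14688·-0.88862) = 54.39783°
λ₂ = λ₁ + atan2(sin θ sin δ cos φ₁, cos δ − sin φ₁ sin φ₂) = -157.42518°

157.425°W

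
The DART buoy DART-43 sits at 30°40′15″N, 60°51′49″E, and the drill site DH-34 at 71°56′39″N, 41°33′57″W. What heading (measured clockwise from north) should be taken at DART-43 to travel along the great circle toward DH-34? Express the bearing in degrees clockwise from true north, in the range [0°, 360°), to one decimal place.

DART-43: φ = +30.67083°, λ = +60.86361°
DH-34: φ = +71.94417°, λ = -41.56583°
Δλ = -102.4294°
y = sin Δλ · cos φ₂ = -0.302679
x = cos φ₁ sin φ₂ − sin φ₁ cos φ₂ cos Δλ = 0.851786
θ = atan2(y, x) = -19.5625° → 340.4375° (mod 360°)

340.4°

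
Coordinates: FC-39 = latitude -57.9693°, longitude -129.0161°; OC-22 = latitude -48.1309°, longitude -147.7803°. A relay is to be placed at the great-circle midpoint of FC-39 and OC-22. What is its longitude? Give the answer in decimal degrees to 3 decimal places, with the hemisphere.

139.481°W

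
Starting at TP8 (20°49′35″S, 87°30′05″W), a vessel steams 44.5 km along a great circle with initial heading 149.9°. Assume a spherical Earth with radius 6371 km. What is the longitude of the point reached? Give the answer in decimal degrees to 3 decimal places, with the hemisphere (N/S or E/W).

TP8: φ = -20.82639°, λ = -87.50139°
δ = d/R = 44.5/6371 = 0.006985 rad
φ₂ = arcsin(sin φ₁ cos δ + cos φ₁ sin δ cos θ)
   = arcsin(-0.35554·0.99998 + 0.93466·0.00698·-0.86515) = -21.17249°
λ₂ = λ₁ + atan2(sin θ sin δ cos φ₁, cos δ − sin φ₁ sin φ₂) = -87.28616°

87.286°W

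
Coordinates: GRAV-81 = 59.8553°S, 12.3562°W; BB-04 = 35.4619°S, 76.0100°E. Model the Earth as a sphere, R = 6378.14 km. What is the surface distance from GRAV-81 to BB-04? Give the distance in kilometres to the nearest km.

6580 km

Δφ = 24.3934°,  Δλ = 88.3662°
a = sin²(Δφ/2) + cos φ₁ cos φ₂ sin²(Δλ/2) = 0.243319
c = 2·arcsin(√a) = 1.031698 rad = 59.1119°
d = R·c = 6378.14 × 1.031698 = 6580.3 km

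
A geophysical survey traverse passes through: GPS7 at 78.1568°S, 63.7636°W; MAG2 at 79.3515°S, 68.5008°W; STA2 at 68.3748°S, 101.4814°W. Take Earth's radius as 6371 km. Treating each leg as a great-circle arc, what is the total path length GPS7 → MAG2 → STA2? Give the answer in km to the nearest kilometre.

GPS7→MAG2: c = 0.026342 rad, d = 167.83 km
MAG2→STA2: c = 0.242541 rad, d = 1545.23 km
Total = 167.83 + 1545.23 = 1713.05 km

1713 km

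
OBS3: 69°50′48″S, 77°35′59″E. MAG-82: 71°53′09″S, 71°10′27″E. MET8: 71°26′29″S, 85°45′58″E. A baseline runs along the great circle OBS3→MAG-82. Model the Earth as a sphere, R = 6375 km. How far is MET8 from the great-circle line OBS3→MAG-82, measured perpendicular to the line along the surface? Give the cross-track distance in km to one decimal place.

OBS3: φ = -69.84667°, λ = +77.59972°
MAG-82: φ = -71.88583°, λ = +71.17417°
MET8: φ = -71.44139°, λ = +85.76611°
δ₁₃ = central angle OBS3→MET8 = 0.054766 rad  (haversine)
θ₁₃ = bearing OBS3→MET8 = 124.316°,  θ₁₂ = bearing OBS3→MAG-82 = 222.921°
dₓₜ = R·arcsin(sin δ₁₃ · sin(θ₁₃ − θ₁₂)) = 6375·arcsin(0.05474·sin(-98.605°)) = -345.197 km
|dₓₜ| = 345.197 km

345.2 km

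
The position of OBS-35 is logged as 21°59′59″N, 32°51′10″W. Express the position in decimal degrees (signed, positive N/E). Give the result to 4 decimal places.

lat: 21.9997° N → +21.9997°
lon: 32.8528° W → -32.8528°

+21.9997°, -32.8528°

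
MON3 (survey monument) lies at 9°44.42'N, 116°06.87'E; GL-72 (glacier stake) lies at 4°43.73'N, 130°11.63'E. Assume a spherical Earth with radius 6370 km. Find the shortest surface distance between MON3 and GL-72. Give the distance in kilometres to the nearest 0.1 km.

MON3: φ = +9.74033°, λ = +116.11450°
GL-72: φ = +4.72883°, λ = +130.19383°
Δφ = -5.0115°,  Δλ = 14.0793°
a = sin²(Δφ/2) + cos φ₁ cos φ₂ sin²(Δλ/2) = 0.016665
c = 2·arcsin(√a) = 0.258905 rad = 14.8342°
d = R·c = 6370 × 0.258905 = 1649.2 km

1649.2 km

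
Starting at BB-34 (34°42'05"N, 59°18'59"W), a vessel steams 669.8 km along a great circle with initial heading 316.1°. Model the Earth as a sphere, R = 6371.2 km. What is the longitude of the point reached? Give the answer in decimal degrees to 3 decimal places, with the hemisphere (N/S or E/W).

64.683°W

BB-34: φ = +34.70139°, λ = -59.31639°
δ = d/R = 669.8/6371.2 = 0.105129 rad
φ₂ = arcsin(sin φ₁ cos δ + cos φ₁ sin δ cos θ)
   = arcsin(0.56930·0.99448 + 0.82213·0.10494·0.72055) = 38.92620°
λ₂ = λ₁ + atan2(sin θ sin δ cos φ₁, cos δ − sin φ₁ sin φ₂) = -64.68314°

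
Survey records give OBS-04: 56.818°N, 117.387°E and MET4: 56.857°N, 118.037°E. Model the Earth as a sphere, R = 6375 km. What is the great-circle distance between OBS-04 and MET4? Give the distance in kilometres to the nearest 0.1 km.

39.8 km

Δφ = 0.0390°,  Δλ = 0.6500°
a = sin²(Δφ/2) + cos φ₁ cos φ₂ sin²(Δλ/2) = 0.000010
c = 2·arcsin(√a) = 0.006243 rad = 0.3577°
d = R·c = 6375 × 0.006243 = 39.8 km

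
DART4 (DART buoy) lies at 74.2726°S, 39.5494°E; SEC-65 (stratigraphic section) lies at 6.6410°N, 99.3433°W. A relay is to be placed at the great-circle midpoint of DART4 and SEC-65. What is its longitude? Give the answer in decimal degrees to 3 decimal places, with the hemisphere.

86.616°W

Bx = cos φ₂ cos Δλ = -0.748424,  By = cos φ₂ sin Δλ = -0.653060
φₘ = atan2(sin φ₁ + sin φ₂, √((cos φ₁ + Bx)² + By²)) = -46.31422°
λₘ = λ₁ + atan2(By, cos φ₁ + Bx) = -86.61606°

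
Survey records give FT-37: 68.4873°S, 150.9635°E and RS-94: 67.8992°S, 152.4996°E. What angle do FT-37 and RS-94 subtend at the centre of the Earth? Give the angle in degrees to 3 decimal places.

Δφ = 0.5881°,  Δλ = 1.5361°
a = sin²(Δφ/2) + cos φ₁ cos φ₂ sin²(Δλ/2) = 0.000051
c = 2·arcsin(√a) = 0.014301 rad = 0.8194°

0.819°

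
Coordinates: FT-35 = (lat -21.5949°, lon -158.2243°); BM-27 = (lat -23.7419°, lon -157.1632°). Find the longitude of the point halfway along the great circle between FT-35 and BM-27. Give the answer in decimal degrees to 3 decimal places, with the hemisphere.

157.698°W

Bx = cos φ₂ cos Δλ = 0.915211,  By = cos φ₂ sin Δλ = 0.016951
φₘ = atan2(sin φ₁ + sin φ₂, √((cos φ₁ + Bx)² + By²)) = -22.66927°
λₘ = λ₁ + atan2(By, cos φ₁ + Bx) = -157.69790°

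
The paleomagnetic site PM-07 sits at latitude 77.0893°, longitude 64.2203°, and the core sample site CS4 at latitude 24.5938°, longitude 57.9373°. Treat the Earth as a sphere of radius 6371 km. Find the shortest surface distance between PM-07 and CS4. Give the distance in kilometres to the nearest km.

Δφ = -52.4955°,  Δλ = -6.2830°
a = sin²(Δφ/2) + cos φ₁ cos φ₂ sin²(Δλ/2) = 0.196198
c = 2·arcsin(√a) = 0.917757 rad = 52.5836°
d = R·c = 6371 × 0.917757 = 5847.0 km

5847 km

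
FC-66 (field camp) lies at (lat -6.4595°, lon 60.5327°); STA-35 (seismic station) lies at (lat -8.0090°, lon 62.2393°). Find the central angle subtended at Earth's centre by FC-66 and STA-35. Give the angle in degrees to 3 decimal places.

Δφ = -1.5495°,  Δλ = 1.7066°
a = sin²(Δφ/2) + cos φ₁ cos φ₂ sin²(Δλ/2) = 0.000401
c = 2·arcsin(√a) = 0.040055 rad = 2.2950°

2.295°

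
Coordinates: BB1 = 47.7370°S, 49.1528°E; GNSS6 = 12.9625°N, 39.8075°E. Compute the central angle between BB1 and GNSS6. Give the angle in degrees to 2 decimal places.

Δφ = 60.6995°,  Δλ = -9.3453°
a = sin²(Δφ/2) + cos φ₁ cos φ₂ sin²(Δλ/2) = 0.259654
c = 2·arcsin(√a) = 1.069353 rad = 61.2694°

61.27°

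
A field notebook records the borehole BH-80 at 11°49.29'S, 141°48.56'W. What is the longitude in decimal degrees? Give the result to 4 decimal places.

141.8093°W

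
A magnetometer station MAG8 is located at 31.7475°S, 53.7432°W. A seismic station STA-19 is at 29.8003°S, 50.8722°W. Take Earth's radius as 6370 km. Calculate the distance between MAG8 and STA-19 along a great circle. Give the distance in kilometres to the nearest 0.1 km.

349.4 km

Δφ = 1.9472°,  Δλ = 2.8710°
a = sin²(Δφ/2) + cos φ₁ cos φ₂ sin²(Δλ/2) = 0.000752
c = 2·arcsin(√a) = 0.054846 rad = 3.1424°
d = R·c = 6370 × 0.054846 = 349.4 km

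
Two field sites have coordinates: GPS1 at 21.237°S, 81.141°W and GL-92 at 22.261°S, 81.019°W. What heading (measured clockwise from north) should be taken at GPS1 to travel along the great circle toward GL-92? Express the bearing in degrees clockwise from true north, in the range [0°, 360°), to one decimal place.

173.7°

Δλ = 0.1220°
y = sin Δλ · cos φ₂ = 0.001971
x = cos φ₁ sin φ₂ − sin φ₁ cos φ₂ cos Δλ = -0.017872
θ = atan2(y, x) = 173.7079° → 173.7079° (mod 360°)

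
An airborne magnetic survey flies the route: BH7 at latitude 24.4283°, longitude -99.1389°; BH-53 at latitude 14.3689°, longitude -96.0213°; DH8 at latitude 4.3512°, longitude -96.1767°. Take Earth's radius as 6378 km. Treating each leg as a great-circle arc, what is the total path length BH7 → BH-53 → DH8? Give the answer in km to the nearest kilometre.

2282 km

BH7→BH-53: c = 0.182892 rad, d = 1166.48 km
BH-53→DH8: c = 0.174862 rad, d = 1115.27 km
Total = 1166.48 + 1115.27 = 2281.76 km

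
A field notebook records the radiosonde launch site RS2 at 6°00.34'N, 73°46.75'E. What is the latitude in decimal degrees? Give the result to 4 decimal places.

6.0057°N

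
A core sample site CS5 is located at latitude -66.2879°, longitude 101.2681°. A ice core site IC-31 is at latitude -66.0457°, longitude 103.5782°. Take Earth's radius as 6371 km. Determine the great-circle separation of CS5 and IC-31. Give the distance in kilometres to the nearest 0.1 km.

Δφ = 0.2422°,  Δλ = 2.3101°
a = sin²(Δφ/2) + cos φ₁ cos φ₂ sin²(Δλ/2) = 0.000071
c = 2·arcsin(√a) = 0.016830 rad = 0.9643°
d = R·c = 6371 × 0.016830 = 107.2 km

107.2 km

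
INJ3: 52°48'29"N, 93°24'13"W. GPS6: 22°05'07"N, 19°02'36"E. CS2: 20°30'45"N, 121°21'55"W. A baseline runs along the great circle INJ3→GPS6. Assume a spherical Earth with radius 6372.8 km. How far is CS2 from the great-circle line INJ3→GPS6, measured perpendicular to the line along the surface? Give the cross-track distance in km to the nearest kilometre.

1024 km

INJ3: φ = +52.80806°, λ = -93.40361°
GPS6: φ = +22.08528°, λ = +19.04333°
CS2: φ = +20.51250°, λ = -121.36528°
δ₁₃ = central angle INJ3→CS2 = 0.677391 rad  (haversine)
θ₁₃ = bearing INJ3→CS2 = 224.481°,  θ₁₂ = bearing INJ3→GPS6 = 59.269°
dₓₜ = R·arcsin(sin δ₁₃ · sin(θ₁₃ − θ₁₂)) = 6372.8·arcsin(0.62676·sin(165.212°)) = 1023.932 km
|dₓₜ| = 1023.932 km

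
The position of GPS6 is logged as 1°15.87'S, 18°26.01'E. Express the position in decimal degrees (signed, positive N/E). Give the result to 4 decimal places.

lat: 1.2645° S → -1.2645°
lon: 18.4335° E → +18.4335°

-1.2645°, +18.4335°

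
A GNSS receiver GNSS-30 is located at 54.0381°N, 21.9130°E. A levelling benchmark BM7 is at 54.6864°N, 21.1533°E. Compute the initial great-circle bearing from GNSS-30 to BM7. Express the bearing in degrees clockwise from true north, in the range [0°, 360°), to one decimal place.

326.0°

Δλ = -0.7597°
y = sin Δλ · cos φ₂ = -0.007664
x = cos φ₁ sin φ₂ − sin φ₁ cos φ₂ cos Δλ = 0.011356
θ = atan2(y, x) = -34.0163° → 325.9837° (mod 360°)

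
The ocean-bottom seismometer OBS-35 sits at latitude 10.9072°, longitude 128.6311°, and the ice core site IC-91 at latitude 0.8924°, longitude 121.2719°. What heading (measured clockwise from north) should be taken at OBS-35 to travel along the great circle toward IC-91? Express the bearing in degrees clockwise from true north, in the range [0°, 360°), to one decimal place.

Δλ = -7.3592°
y = sin Δλ · cos φ₂ = -0.128074
x = cos φ₁ sin φ₂ − sin φ₁ cos φ₂ cos Δλ = -0.172344
θ = atan2(y, x) = -143.3829° → 216.6171° (mod 360°)

216.6°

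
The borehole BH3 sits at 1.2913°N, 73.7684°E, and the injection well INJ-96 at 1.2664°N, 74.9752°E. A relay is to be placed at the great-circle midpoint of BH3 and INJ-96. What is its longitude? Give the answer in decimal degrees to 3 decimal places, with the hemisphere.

74.372°E

Bx = cos φ₂ cos Δλ = 0.999534,  By = cos φ₂ sin Δλ = 0.021056
φₘ = atan2(sin φ₁ + sin φ₂, √((cos φ₁ + Bx)² + By²)) = 1.27892°
λₘ = λ₁ + atan2(By, cos φ₁ + Bx) = 74.37180°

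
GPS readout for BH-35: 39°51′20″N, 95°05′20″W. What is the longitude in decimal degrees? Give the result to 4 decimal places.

95.0889°W

95° + 5′/60 + 20″/3600 = 95 + 0.08333 + 0.00556 = 95.0889°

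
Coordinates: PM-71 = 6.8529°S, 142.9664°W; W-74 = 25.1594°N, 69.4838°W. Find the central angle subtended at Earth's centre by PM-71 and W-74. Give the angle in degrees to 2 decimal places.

78.18°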